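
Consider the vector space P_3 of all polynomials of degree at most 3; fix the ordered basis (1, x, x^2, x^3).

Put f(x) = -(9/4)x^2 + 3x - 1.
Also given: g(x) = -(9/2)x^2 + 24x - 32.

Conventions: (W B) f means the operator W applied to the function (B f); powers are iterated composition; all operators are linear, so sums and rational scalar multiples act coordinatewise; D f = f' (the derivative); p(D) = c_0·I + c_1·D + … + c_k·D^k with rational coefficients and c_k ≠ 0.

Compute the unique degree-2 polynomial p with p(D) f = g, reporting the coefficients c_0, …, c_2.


c_0 = 2, c_1 = -4, c_2 = 4

D^0 f = -(9/4)x^2 + 3x - 1
D^1 f = -(9/2)x + 3
D^2 f = -9/2
matching coefficients of g against c_0 f + c_1 Df + … from the top degree down determines the c_i
solution: c_0 = 2, c_1 = -4, c_2 = 4


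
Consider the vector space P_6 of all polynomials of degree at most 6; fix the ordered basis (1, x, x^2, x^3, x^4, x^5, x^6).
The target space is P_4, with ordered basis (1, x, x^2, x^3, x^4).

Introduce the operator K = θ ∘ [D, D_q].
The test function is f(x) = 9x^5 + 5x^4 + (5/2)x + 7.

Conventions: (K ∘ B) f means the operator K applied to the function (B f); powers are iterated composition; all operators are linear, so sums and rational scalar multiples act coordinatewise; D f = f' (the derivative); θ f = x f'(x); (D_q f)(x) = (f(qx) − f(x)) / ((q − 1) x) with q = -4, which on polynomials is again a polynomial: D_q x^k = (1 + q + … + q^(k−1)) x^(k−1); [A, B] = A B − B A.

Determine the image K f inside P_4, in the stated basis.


D_q f = 1845x^4 - 255x^3 + 5/2
D D_q f = 7380x^3 - 765x^2
D f = 45x^4 + 20x^3 + 5/2
D_q D f = -2295x^3 + 260x^2
[D, D_q] f = 9675x^3 - 1025x^2
θ [D, D_q] f = 29025x^3 - 2050x^2

the image equals g(x) = 29025x^3 - 2050x^2


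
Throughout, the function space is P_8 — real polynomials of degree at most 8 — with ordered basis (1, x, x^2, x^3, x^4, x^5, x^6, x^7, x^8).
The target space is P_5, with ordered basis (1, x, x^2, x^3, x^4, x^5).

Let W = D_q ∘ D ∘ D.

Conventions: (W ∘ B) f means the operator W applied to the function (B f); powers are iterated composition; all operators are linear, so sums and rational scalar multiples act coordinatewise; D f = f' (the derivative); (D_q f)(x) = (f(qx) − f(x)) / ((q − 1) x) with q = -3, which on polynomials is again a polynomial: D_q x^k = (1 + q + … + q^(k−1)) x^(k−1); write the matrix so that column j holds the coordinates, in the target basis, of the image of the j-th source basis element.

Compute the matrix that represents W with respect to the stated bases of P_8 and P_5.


image of 1: 0
image of x: 0
image of x^2: 0
image of x^3: 6
image of x^4: -24x
image of x^5: 140x^2
image of x^6: -600x^3
image of x^7: 2562x^4
image of x^8: -10192x^5
each image's coordinates form column j of the matrix

the matrix is [[0, 0, 0, 6, 0, 0, 0, 0, 0]; [0, 0, 0, 0, -24, 0, 0, 0, 0]; [0, 0, 0, 0, 0, 140, 0, 0, 0]; [0, 0, 0, 0, 0, 0, -600, 0, 0]; [0, 0, 0, 0, 0, 0, 0, 2562, 0]; [0, 0, 0, 0, 0, 0, 0, 0, -10192]] (rows listed top to bottom)


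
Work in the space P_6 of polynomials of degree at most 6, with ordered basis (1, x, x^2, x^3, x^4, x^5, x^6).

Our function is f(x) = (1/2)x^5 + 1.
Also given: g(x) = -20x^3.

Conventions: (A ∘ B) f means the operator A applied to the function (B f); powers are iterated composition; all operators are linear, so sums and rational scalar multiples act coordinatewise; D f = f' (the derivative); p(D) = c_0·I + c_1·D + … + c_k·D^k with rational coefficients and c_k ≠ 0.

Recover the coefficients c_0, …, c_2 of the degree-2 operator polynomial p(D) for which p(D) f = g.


p(D) = -2·D^2, i.e. c_0 = 0, c_1 = 0, c_2 = -2

D^0 f = (1/2)x^5 + 1
D^1 f = (5/2)x^4
D^2 f = 10x^3
matching coefficients of g against c_0 f + c_1 Df + … from the top degree down determines the c_i
solution: c_0 = 0, c_1 = 0, c_2 = -2


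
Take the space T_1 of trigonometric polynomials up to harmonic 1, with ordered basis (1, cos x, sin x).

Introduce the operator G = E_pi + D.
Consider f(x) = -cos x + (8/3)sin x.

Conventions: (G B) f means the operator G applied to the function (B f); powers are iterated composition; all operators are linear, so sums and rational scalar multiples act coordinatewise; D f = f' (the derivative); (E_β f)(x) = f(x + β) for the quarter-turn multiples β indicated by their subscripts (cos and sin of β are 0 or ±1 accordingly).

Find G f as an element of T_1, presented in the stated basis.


E_pi f = cos x - (8/3)sin x
D f = (8/3)cos x + sin x
(E_pi + D) f = (11/3)cos x - (5/3)sin x

the result is g(x) = (11/3)cos x - (5/3)sin x


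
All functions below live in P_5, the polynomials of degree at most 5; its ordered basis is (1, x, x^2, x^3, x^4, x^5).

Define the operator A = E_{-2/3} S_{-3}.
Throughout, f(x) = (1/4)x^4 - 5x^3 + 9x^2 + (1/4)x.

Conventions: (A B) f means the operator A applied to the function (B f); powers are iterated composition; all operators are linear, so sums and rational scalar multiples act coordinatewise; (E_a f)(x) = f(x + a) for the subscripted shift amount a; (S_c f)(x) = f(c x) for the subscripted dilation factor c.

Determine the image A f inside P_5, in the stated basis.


S_{-3} f = (81/4)x^4 + 135x^3 + 81x^2 - (3/4)x
E_{-2/3} S_{-3} f = (81/4)x^4 + 81x^3 - 135x^2 + (189/4)x + 1/2

the image equals g(x) = (81/4)x^4 + 81x^3 - 135x^2 + (189/4)x + 1/2


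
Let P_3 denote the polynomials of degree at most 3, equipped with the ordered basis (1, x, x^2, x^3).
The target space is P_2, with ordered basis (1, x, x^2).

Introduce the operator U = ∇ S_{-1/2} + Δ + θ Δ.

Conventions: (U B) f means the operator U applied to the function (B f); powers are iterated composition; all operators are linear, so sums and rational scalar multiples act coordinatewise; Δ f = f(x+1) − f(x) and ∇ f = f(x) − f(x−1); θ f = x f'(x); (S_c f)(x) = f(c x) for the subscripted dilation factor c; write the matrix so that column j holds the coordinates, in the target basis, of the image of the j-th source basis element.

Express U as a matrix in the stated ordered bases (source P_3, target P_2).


image of 1: 0
image of x: 1/2
image of x^2: (9/2)x + 3/4
image of x^3: (69/8)x^2 + (51/8)x + 7/8
each image's coordinates form column j of the matrix

the matrix is [[0, 1/2, 3/4, 7/8]; [0, 0, 9/2, 51/8]; [0, 0, 0, 69/8]] (rows listed top to bottom)


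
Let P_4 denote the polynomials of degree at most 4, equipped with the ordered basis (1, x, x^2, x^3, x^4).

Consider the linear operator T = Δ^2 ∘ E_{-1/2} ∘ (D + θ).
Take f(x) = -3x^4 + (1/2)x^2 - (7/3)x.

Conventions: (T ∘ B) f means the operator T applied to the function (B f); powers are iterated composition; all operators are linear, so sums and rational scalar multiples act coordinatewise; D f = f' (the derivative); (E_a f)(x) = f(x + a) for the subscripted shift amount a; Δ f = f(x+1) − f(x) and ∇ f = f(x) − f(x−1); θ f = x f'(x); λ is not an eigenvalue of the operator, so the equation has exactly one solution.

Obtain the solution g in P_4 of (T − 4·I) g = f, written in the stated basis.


write g with unknown coordinates in the stated basis and equate coefficients in (T − 4·I) g = f
solving from the highest basis element down gives g = (3/4)x^4 + (71/8)x^2 + (169/12)x + 119/8
check: T g = 36x^2 + 54x + 119/2
so T g − 4·g = -3x^4 + (1/2)x^2 - (7/3)x = f ✓

the image equals g(x) = (3/4)x^4 + (71/8)x^2 + (169/12)x + 119/8


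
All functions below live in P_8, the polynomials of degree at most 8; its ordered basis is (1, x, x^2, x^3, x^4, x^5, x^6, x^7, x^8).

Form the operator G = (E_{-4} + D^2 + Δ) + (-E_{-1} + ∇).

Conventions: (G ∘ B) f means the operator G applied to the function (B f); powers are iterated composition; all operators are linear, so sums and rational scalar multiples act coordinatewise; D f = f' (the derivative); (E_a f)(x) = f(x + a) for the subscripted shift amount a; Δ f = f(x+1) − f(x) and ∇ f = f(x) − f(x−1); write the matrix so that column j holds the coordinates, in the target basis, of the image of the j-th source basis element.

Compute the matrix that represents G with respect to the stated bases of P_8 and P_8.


the matrix is [[0, -1, 17, -61, 255, -1021, 4095, -16381, 65535]; [0, 0, -2, 51, -244, 1275, -6126, 28665, -131048]; [0, 0, 0, -3, 102, -610, 3825, -21441, 114660]; [0, 0, 0, 0, -4, 170, -1220, 8925, -57176]; [0, 0, 0, 0, 0, -5, 255, -2135, 17850]; [0, 0, 0, 0, 0, 0, -6, 357, -3416]; [0, 0, 0, 0, 0, 0, 0, -7, 476]; [0, 0, 0, 0, 0, 0, 0, 0, -8]; [0, 0, 0, 0, 0, 0, 0, 0, 0]] (rows listed top to bottom)

image of 1: 0
image of x: -1
image of x^2: -2x + 17
image of x^3: -3x^2 + 51x - 61
image of x^4: -4x^3 + 102x^2 - 244x + 255
image of x^5: -5x^4 + 170x^3 - 610x^2 + 1275x - 1021
image of x^6: -6x^5 + 255x^4 - 1220x^3 + 3825x^2 - 6126x + 4095
image of x^7: -7x^6 + 357x^5 - 2135x^4 + 8925x^3 - 21441x^2 + 28665x - 16381
image of x^8: -8x^7 + 476x^6 - 3416x^5 + 17850x^4 - 57176x^3 + 114660x^2 - 131048x + 65535
each image's coordinates form column j of the matrix


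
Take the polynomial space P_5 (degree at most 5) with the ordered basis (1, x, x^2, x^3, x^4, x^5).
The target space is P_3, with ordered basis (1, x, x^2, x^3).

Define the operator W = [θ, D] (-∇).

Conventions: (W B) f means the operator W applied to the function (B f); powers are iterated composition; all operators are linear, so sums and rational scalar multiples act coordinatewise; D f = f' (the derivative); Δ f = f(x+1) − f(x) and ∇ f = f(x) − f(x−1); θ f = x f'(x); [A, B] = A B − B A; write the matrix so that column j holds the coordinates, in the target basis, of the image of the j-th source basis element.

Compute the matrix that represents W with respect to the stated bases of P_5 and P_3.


image of 1: 0
image of x: 0
image of x^2: 2
image of x^3: 6x - 3
image of x^4: 12x^2 - 12x + 4
image of x^5: 20x^3 - 30x^2 + 20x - 5
each image's coordinates form column j of the matrix

the matrix is [[0, 0, 2, -3, 4, -5]; [0, 0, 0, 6, -12, 20]; [0, 0, 0, 0, 12, -30]; [0, 0, 0, 0, 0, 20]] (rows listed top to bottom)


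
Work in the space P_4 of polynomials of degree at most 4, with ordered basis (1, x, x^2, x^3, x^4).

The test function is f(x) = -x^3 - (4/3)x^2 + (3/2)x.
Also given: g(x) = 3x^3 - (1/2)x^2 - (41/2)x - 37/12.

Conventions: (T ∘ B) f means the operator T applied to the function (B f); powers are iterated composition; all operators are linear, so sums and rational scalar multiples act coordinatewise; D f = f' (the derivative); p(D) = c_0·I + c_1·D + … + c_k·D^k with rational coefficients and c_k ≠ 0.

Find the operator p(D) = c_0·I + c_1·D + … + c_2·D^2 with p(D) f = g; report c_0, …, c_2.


D^0 f = -x^3 - (4/3)x^2 + (3/2)x
D^1 f = -3x^2 - (8/3)x + 3/2
D^2 f = -6x - 8/3
matching coefficients of g against c_0 f + c_1 Df + … from the top degree down determines the c_i
solution: c_0 = -3, c_1 = 3/2, c_2 = 2

c_0 = -3, c_1 = 3/2, c_2 = 2


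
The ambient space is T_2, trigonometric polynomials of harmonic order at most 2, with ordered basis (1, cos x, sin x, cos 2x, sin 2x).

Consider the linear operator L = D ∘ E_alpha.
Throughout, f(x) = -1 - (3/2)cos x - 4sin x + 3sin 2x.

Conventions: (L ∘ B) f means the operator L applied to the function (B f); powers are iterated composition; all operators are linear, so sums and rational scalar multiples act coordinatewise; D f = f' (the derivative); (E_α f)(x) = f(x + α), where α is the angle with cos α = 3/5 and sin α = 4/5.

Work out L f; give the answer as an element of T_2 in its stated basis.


the image equals g(x) = -(6/5)cos x + (41/10)sin x - (42/25)cos 2x - (144/25)sin 2x

E_alpha f = -1 - (41/10)cos x - (6/5)sin x + (72/25)cos 2x - (21/25)sin 2x
D E_alpha f = -(6/5)cos x + (41/10)sin x - (42/25)cos 2x - (144/25)sin 2x


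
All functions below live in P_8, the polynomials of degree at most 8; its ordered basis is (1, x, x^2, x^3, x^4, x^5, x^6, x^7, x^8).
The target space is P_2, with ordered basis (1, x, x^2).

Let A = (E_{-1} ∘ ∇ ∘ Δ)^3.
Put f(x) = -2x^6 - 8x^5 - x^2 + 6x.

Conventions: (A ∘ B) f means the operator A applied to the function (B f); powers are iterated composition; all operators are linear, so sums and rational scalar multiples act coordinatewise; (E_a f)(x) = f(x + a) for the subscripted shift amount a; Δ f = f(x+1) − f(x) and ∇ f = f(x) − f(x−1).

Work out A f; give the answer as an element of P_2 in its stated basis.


Δ f = -12x^5 - 70x^4 - 120x^3 - 110x^2 - 54x - 5
∇ Δ f = -60x^4 - 160x^3 - 60x^2 - 80x - 6
E_{-1} ∇ Δ f = -60x^4 + 80x^3 + 60x^2 - 200x + 114
Δ (E_{-1} ∘ ∇ ∘ Δ) f = -240x^3 - 120x^2 + 120x - 120
∇ Δ (E_{-1} ∘ ∇ ∘ Δ) f = -720x^2 + 480x
E_{-1} ∇ Δ (E_{-1} ∘ ∇ ∘ Δ) f = -720x^2 + 1920x - 1200
Δ (E_{-1} ∘ ∇ ∘ Δ) (E_{-1} ∘ ∇ ∘ Δ) f = -1440x + 1200
∇ Δ (E_{-1} ∘ ∇ ∘ Δ) (E_{-1} ∘ ∇ ∘ Δ) f = -1440
E_{-1} ∇ Δ (E_{-1} ∘ ∇ ∘ Δ) (E_{-1} ∘ ∇ ∘ Δ) f = -1440

the result is g(x) = -1440


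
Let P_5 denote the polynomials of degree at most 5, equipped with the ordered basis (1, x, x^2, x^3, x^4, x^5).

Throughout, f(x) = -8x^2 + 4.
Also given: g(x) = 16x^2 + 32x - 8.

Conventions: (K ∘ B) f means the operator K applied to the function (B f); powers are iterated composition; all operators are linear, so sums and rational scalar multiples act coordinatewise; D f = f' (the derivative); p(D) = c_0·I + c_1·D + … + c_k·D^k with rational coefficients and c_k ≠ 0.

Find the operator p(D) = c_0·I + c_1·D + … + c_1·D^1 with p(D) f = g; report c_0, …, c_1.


D^0 f = -8x^2 + 4
D^1 f = -16x
matching coefficients of g against c_0 f + c_1 Df + … from the top degree down determines the c_i
solution: c_0 = -2, c_1 = -2

p(D) = -2·I − 2·D, i.e. c_0 = -2, c_1 = -2


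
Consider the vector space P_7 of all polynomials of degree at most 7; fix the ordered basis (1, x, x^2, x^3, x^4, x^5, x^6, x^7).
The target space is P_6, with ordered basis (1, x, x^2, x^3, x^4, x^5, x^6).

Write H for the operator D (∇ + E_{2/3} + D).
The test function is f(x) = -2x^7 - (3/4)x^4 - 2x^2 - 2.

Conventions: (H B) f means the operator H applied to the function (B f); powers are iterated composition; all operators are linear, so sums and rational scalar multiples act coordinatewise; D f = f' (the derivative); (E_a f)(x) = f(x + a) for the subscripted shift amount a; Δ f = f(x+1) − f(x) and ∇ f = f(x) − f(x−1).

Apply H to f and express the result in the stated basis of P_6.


the image equals g(x) = -14x^6 - 224x^5 + (350/3)x^4 - (9881/27)x^3 + (3902/27)x^2 - (7619/81)x - 1301/729

∇ f = -14x^6 + 42x^5 - 70x^4 + 67x^3 - (75/2)x^2 + 7x + 3/4
E_{2/3} f = -2x^7 - (28/3)x^6 - (56/3)x^5 - (2321/108)x^4 - (1282/81)x^3 - (772/81)x^2 - (3488/729)x - 6898/2187
D f = -14x^6 - 3x^3 - 4x
(∇ + E_{2/3} + D) f = -2x^7 - (112/3)x^6 + (70/3)x^5 - (9881/108)x^4 + (3902/81)x^3 - (7619/162)x^2 - (1301/729)x - 21031/8748
D (∇ + E_{2/3} + D) f = -14x^6 - 224x^5 + (350/3)x^4 - (9881/27)x^3 + (3902/27)x^2 - (7619/81)x - 1301/729


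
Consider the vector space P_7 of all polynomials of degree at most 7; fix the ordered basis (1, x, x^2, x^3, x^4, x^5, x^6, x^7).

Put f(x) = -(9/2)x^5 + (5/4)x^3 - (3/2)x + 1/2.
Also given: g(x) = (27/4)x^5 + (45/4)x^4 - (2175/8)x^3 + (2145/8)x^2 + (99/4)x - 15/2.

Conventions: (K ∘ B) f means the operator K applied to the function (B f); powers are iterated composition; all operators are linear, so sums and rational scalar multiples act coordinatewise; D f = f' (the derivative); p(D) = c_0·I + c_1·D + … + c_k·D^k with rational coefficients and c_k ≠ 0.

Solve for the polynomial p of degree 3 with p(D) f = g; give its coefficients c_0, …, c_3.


D^0 f = -(9/2)x^5 + (5/4)x^3 - (3/2)x + 1/2
D^1 f = -(45/2)x^4 + (15/4)x^2 - 3/2
D^2 f = -90x^3 + (15/2)x
D^3 f = -270x^2 + 15/2
matching coefficients of g against c_0 f + c_1 Df + … from the top degree down determines the c_i
solution: c_0 = -3/2, c_1 = -1/2, c_2 = 3, c_3 = -1

p(D) = -(3/2)·I − (1/2)·D + 3·D^2 − D^3, i.e. c_0 = -3/2, c_1 = -1/2, c_2 = 3, c_3 = -1


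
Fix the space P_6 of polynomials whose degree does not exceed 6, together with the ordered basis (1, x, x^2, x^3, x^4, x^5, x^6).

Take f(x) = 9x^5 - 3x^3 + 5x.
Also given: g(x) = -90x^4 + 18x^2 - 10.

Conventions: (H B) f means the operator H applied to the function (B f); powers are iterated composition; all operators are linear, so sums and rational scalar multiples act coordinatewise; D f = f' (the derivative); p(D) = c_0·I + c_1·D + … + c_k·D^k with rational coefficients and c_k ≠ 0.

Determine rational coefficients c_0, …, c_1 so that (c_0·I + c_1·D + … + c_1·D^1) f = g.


c_0 = 0, c_1 = -2

D^0 f = 9x^5 - 3x^3 + 5x
D^1 f = 45x^4 - 9x^2 + 5
matching coefficients of g against c_0 f + c_1 Df + … from the top degree down determines the c_i
solution: c_0 = 0, c_1 = -2


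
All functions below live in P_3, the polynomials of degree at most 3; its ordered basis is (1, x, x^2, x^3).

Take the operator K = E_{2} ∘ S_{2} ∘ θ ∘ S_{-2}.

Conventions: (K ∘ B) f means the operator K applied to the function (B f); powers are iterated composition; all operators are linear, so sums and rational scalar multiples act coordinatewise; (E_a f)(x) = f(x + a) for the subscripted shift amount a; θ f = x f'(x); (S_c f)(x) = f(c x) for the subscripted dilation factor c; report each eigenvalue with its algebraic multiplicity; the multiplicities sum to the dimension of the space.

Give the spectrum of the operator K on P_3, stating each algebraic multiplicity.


λ = -192 (multiplicity 1), λ = -4 (multiplicity 1), λ = 0 (multiplicity 1), λ = 32 (multiplicity 1)

image of 1: 0
image of x: -4x - 8
image of x^2: 32x^2 + 128x + 128
image of x^3: -192x^3 - 1152x^2 - 2304x - 1536
the matrix is upper triangular; its diagonal is (0, -4, 32, -192)
for a triangular matrix the eigenvalues are the diagonal entries, with algebraic multiplicity their repetition count


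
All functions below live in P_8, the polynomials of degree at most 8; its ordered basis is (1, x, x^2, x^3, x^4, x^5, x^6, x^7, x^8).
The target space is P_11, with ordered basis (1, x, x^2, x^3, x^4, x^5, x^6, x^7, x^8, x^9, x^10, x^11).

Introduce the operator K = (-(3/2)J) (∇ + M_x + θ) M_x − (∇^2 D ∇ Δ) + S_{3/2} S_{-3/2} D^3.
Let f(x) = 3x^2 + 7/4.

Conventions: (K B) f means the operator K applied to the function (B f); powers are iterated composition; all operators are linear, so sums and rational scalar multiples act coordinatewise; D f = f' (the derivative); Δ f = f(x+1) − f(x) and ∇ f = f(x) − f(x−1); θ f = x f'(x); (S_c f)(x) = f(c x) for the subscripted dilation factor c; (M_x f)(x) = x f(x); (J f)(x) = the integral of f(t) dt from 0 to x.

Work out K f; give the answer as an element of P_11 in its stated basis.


M_x f = 3x^3 + (7/4)x
∇ M_x f = 9x^2 - 9x + 19/4
M_x M_x f = 3x^4 + (7/4)x^2
θ M_x f = 9x^3 + (7/4)x
(∇ + M_x + θ) M_x f = 3x^4 + 9x^3 + (43/4)x^2 - (29/4)x + 19/4
J (∇ + M_x + θ) M_x f = (3/5)x^5 + (9/4)x^4 + (43/12)x^3 - (29/8)x^2 + (19/4)x
(-(3/2)J) (∇ + M_x + θ) M_x f = -(9/10)x^5 - (27/8)x^4 - (43/8)x^3 + (87/16)x^2 - (57/8)x
Δ f = 6x + 3
∇ Δ f = 6
D ∇ Δ f = 0
∇ (D ∇) Δ f = 0
∇ ∇ (D ∇) Δ f = 0
(-(∇^2 D ∇ Δ)) f = 0
D f = 6x
D D f = 6
D D D f = 0
S_{-3/2} D^3 f = 0
S_{3/2} S_{-3/2} D^3 f = 0
((-(3/2)J) (∇ + M_x + θ) M_x − (∇^2 D ∇ Δ) + S_{3/2} S_{-3/2} D^3) f = -(9/10)x^5 - (27/8)x^4 - (43/8)x^3 + (87/16)x^2 - (57/8)x

the result is g(x) = -(9/10)x^5 - (27/8)x^4 - (43/8)x^3 + (87/16)x^2 - (57/8)x


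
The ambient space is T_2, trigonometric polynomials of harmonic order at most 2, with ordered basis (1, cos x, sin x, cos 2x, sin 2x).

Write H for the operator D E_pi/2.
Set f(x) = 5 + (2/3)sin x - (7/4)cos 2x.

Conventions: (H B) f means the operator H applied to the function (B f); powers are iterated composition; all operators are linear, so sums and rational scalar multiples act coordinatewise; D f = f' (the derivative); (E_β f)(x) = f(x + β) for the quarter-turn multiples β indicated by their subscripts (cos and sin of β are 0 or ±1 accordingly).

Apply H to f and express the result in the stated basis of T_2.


the image equals g(x) = -(2/3)sin x - (7/2)sin 2x

E_pi/2 f = 5 + (2/3)cos x + (7/4)cos 2x
D E_pi/2 f = -(2/3)sin x - (7/2)sin 2x


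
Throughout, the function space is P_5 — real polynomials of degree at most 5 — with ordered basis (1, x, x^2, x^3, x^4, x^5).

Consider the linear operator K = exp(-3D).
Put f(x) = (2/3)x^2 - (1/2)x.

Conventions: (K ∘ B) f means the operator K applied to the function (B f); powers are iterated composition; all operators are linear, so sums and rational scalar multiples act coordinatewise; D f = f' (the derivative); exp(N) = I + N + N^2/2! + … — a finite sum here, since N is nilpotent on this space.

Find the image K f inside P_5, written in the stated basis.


order-1 term: -4x + 3/2
order-2 term: 6
the series for exp(-3D) f terminates at order 2
exp(-3D) f = (2/3)x^2 - (9/2)x + 15/2

the image equals g(x) = (2/3)x^2 - (9/2)x + 15/2


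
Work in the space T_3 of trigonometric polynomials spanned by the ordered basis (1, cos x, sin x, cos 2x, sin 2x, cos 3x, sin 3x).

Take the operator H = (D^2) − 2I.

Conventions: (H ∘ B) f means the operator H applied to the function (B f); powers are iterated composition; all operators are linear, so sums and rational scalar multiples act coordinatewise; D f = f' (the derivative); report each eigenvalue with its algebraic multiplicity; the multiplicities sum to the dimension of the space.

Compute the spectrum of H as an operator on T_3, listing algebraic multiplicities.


image of 1: -2
image of cos x: -3cos x
image of sin x: -3sin x
image of cos 2x: -6cos 2x
image of sin 2x: -6sin 2x
image of cos 3x: -11cos 3x
image of sin 3x: -11sin 3x
the matrix is diagonal; its diagonal is (-2, -3, -3, -6, -6, -11, -11)
for a triangular matrix the eigenvalues are the diagonal entries, with algebraic multiplicity their repetition count

λ = -11 (multiplicity 2), λ = -6 (multiplicity 2), λ = -3 (multiplicity 2), λ = -2 (multiplicity 1)


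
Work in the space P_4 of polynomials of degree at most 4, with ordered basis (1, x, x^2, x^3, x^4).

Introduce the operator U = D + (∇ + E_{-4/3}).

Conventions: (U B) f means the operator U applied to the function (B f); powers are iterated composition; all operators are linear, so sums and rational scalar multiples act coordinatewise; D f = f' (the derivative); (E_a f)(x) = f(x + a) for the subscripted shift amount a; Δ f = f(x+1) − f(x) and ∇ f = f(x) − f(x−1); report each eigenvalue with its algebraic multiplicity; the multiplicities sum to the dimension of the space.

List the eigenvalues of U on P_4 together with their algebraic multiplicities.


image of 1: 1
image of x: x + 2/3
image of x^2: x^2 + (4/3)x + 7/9
image of x^3: x^3 + 2x^2 + (7/3)x - 37/27
image of x^4: x^4 + (8/3)x^3 + (14/3)x^2 - (148/27)x + 175/81
the matrix is upper triangular; its diagonal is (1, 1, 1, 1, 1)
for a triangular matrix the eigenvalues are the diagonal entries, with algebraic multiplicity their repetition count

λ = 1 (multiplicity 5)


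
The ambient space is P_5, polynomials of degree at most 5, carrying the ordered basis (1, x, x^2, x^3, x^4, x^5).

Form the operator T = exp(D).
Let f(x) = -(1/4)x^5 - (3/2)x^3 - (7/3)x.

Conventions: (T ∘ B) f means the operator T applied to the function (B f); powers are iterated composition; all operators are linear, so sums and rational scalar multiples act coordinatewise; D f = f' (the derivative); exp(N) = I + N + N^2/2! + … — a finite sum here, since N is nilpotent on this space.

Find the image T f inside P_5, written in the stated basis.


order-1 term: -(5/4)x^4 - (9/2)x^2 - 7/3
order-2 term: -(5/2)x^3 - (9/2)x
order-3 term: -(5/2)x^2 - 3/2
order-4 term: -(5/4)x
order-5 term: -1/4
the series for exp(D) f terminates at order 5
exp(D) f = -(1/4)x^5 - (5/4)x^4 - 4x^3 - 7x^2 - (97/12)x - 49/12

the image equals g(x) = -(1/4)x^5 - (5/4)x^4 - 4x^3 - 7x^2 - (97/12)x - 49/12


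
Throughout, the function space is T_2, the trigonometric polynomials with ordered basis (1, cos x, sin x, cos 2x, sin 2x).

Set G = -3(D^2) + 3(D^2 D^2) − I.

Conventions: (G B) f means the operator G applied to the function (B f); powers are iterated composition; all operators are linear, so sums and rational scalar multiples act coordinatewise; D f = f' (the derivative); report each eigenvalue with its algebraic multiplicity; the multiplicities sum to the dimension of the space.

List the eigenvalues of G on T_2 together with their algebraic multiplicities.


image of 1: -1
image of cos x: 5cos x
image of sin x: 5sin x
image of cos 2x: 59cos 2x
image of sin 2x: 59sin 2x
the matrix is diagonal; its diagonal is (-1, 5, 5, 59, 59)
for a triangular matrix the eigenvalues are the diagonal entries, with algebraic multiplicity their repetition count

λ = -1 (multiplicity 1), λ = 5 (multiplicity 2), λ = 59 (multiplicity 2)


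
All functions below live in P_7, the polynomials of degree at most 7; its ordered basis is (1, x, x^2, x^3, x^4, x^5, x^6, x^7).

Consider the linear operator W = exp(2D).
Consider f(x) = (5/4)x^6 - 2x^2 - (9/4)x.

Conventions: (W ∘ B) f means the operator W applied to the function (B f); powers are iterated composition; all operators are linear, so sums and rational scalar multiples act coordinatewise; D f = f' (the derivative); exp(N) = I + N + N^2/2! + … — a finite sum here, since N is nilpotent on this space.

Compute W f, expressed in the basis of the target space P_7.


the result is g(x) = (5/4)x^6 + 15x^5 + 75x^4 + 200x^3 + 298x^2 + (919/4)x + 135/2

order-1 term: 15x^5 - 8x - 9/2
order-2 term: 75x^4 - 8
order-3 term: 200x^3
order-4 term: 300x^2
order-5 term: 240x
order-6 term: 80
the series for exp(2D) f terminates at order 6
exp(2D) f = (5/4)x^6 + 15x^5 + 75x^4 + 200x^3 + 298x^2 + (919/4)x + 135/2


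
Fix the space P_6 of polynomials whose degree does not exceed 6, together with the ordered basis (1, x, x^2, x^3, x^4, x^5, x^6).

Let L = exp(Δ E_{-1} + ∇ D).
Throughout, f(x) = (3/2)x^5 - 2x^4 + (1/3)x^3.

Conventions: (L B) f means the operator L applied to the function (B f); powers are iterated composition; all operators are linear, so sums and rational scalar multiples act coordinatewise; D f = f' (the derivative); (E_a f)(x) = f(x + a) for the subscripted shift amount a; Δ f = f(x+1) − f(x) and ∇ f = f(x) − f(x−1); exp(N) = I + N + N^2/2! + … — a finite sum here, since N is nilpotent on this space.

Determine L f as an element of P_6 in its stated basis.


order-1 term: (15/2)x^4 + 7x^3 - 41x^2 + (79/2)x - 38/3
order-2 term: 15x^3 + 33x^2 - (121/2)x + 7/2
order-3 term: 15x^2 + 37x - 115/6
order-4 term: (15/2)x + 13
order-5 term: 3/2
the series for exp(Δ E_{-1} + ∇ D) f terminates at order 5
exp(Δ E_{-1} + ∇ D) f = (3/2)x^5 + (11/2)x^4 + (67/3)x^3 + 7x^2 + (47/2)x - 83/6

g(x) = (3/2)x^5 + (11/2)x^4 + (67/3)x^3 + 7x^2 + (47/2)x - 83/6


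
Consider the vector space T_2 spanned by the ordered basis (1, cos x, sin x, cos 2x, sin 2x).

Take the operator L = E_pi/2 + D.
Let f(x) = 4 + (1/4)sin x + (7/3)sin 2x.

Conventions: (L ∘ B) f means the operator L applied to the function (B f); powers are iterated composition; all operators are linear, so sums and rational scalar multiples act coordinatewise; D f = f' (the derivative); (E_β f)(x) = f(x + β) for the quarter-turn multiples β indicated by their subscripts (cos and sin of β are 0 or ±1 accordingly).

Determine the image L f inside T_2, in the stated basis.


E_pi/2 f = 4 + (1/4)cos x - (7/3)sin 2x
D f = (1/4)cos x + (14/3)cos 2x
(E_pi/2 + D) f = 4 + (1/2)cos x + (14/3)cos 2x - (7/3)sin 2x

the image equals g(x) = 4 + (1/2)cos x + (14/3)cos 2x - (7/3)sin 2x


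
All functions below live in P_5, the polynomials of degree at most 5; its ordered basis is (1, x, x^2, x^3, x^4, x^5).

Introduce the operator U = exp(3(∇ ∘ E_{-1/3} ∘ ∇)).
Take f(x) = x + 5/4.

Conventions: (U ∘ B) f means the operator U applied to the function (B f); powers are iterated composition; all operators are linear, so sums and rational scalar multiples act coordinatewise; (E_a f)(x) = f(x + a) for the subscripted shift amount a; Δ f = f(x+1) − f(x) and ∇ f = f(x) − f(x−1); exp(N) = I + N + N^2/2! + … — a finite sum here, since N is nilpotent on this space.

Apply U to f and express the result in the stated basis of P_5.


the image equals g(x) = x + 5/4

the series for exp(3(∇ ∘ E_{-1/3} ∘ ∇)) f terminates at order 0
exp(3(∇ ∘ E_{-1/3} ∘ ∇)) f = x + 5/4


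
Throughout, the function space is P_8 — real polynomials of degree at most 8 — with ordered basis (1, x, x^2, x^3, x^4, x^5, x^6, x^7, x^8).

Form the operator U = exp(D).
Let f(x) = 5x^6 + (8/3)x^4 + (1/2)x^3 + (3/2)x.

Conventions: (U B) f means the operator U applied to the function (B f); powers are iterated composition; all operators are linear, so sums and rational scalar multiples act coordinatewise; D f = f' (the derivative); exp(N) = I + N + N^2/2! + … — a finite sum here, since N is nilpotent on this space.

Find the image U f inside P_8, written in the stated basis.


the result is g(x) = 5x^6 + 30x^5 + (233/3)x^4 + (667/6)x^3 + (185/2)x^2 + (131/3)x + 29/3

order-1 term: 30x^5 + (32/3)x^3 + (3/2)x^2 + 3/2
order-2 term: 75x^4 + 16x^2 + (3/2)x
order-3 term: 100x^3 + (32/3)x + 1/2
order-4 term: 75x^2 + 8/3
order-5 term: 30x
order-6 term: 5
the series for exp(D) f terminates at order 6
exp(D) f = 5x^6 + 30x^5 + (233/3)x^4 + (667/6)x^3 + (185/2)x^2 + (131/3)x + 29/3


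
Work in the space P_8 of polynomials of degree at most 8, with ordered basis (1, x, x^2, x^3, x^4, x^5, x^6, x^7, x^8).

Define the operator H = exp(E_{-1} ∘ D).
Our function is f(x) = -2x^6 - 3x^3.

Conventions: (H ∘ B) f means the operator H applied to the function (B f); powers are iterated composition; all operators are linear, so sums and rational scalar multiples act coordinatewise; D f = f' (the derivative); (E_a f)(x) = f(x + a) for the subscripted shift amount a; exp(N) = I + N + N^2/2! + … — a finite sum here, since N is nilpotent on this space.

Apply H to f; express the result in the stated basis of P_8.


order-1 term: -12x^5 + 60x^4 - 120x^3 + 111x^2 - 42x + 3
order-2 term: -30x^4 + 240x^3 - 720x^2 + 951x - 462
order-3 term: -40x^3 + 360x^2 - 1080x + 1077
order-4 term: -30x^2 + 240x - 480
order-5 term: -12x + 60
order-6 term: -2
the series for exp(E_{-1} ∘ D) f terminates at order 6
exp(E_{-1} ∘ D) f = -2x^6 - 12x^5 + 30x^4 + 77x^3 - 279x^2 + 57x + 196

the result is g(x) = -2x^6 - 12x^5 + 30x^4 + 77x^3 - 279x^2 + 57x + 196


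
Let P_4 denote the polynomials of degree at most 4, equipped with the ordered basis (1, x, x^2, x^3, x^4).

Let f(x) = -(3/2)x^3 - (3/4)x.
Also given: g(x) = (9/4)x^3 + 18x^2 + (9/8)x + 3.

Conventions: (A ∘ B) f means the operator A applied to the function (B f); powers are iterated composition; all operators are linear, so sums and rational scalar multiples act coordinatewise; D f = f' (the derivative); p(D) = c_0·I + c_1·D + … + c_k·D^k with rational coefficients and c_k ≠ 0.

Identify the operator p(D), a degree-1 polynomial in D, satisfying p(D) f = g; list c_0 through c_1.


p(D) = -(3/2)·I − 4·D, i.e. c_0 = -3/2, c_1 = -4

D^0 f = -(3/2)x^3 - (3/4)x
D^1 f = -(9/2)x^2 - 3/4
matching coefficients of g against c_0 f + c_1 Df + … from the top degree down determines the c_i
solution: c_0 = -3/2, c_1 = -4


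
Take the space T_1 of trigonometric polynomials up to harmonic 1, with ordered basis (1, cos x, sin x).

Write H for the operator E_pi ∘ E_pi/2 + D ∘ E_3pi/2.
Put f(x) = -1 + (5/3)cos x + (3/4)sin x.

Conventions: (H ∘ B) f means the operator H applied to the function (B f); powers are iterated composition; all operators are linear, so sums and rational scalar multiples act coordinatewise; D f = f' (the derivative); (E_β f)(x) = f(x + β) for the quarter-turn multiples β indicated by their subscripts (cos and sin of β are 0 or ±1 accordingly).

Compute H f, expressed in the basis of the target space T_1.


E_pi/2 f = -1 + (3/4)cos x - (5/3)sin x
E_pi E_pi/2 f = -1 - (3/4)cos x + (5/3)sin x
E_3pi/2 f = -1 - (3/4)cos x + (5/3)sin x
D E_3pi/2 f = (5/3)cos x + (3/4)sin x
(E_pi ∘ E_pi/2 + D ∘ E_3pi/2) f = -1 + (11/12)cos x + (29/12)sin x

the image equals g(x) = -1 + (11/12)cos x + (29/12)sin x


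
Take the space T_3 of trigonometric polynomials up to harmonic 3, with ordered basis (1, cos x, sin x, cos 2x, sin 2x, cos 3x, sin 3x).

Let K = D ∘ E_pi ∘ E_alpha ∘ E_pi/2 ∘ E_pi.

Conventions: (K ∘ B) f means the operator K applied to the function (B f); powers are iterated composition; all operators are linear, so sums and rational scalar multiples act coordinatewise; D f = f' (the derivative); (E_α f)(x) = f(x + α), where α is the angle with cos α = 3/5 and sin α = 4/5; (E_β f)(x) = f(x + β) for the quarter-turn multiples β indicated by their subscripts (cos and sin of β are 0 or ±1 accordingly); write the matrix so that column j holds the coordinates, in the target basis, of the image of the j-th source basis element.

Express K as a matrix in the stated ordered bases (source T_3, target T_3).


the matrix is [[0, 0, 0, 0, 0, 0, 0]; [0, -3/5, -4/5, 0, 0, 0, 0]; [0, 4/5, -3/5, 0, 0, 0, 0]; [0, 0, 0, 48/25, 14/25, 0, 0]; [0, 0, 0, -14/25, 48/25, 0, 0]; [0, 0, 0, 0, 0, -351/125, 132/125]; [0, 0, 0, 0, 0, -132/125, -351/125]] (rows listed top to bottom)

image of 1: 0
image of cos x: -(3/5)cos x + (4/5)sin x
image of sin x: -(4/5)cos x - (3/5)sin x
image of cos 2x: (48/25)cos 2x - (14/25)sin 2x
image of sin 2x: (14/25)cos 2x + (48/25)sin 2x
image of cos 3x: -(351/125)cos 3x - (132/125)sin 3x
image of sin 3x: (132/125)cos 3x - (351/125)sin 3x
each image's coordinates form column j of the matrix


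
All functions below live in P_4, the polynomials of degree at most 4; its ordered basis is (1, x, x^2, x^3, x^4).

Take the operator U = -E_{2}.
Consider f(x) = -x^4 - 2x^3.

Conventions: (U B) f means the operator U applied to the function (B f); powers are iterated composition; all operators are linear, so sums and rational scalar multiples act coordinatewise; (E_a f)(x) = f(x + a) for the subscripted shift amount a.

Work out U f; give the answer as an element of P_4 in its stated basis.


the result is g(x) = x^4 + 10x^3 + 36x^2 + 56x + 32

E_{2} f = -x^4 - 10x^3 - 36x^2 - 56x - 32
(-E_{2}) f = x^4 + 10x^3 + 36x^2 + 56x + 32


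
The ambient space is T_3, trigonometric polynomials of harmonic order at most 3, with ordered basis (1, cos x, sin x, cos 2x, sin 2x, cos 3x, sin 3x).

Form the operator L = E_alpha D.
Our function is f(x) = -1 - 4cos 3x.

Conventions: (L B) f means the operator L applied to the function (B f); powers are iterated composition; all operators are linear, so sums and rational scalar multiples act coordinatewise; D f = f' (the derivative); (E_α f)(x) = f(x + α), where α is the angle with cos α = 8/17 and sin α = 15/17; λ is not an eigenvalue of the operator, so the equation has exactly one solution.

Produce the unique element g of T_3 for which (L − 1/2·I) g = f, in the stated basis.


the image equals g(x) = 2 + (15544/175841)cos 3x + (234624/175841)sin 3x

write g with unknown coordinates in the stated basis and equate coefficients in (L − 1/2·I) g = f
solving from the highest basis element down gives g = 2 + (15544/175841)cos 3x + (234624/175841)sin 3x
check: L g = -(695592/175841)cos 3x + (117312/175841)sin 3x
so L g − 1/2·g = -1 - 4cos 3x = f ✓


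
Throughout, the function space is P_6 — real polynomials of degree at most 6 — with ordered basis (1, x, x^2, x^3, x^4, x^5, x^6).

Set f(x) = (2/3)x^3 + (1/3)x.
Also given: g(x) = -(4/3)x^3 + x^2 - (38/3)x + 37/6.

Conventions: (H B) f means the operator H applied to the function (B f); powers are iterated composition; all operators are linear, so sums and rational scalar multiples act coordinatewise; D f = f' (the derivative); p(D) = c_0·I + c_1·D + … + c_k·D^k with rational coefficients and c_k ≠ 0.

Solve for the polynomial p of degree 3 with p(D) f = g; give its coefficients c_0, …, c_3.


D^0 f = (2/3)x^3 + (1/3)x
D^1 f = 2x^2 + 1/3
D^2 f = 4x
D^3 f = 4
matching coefficients of g against c_0 f + c_1 Df + … from the top degree down determines the c_i
solution: c_0 = -2, c_1 = 1/2, c_2 = -3, c_3 = 3/2

p(D) = -2·I + (1/2)·D − 3·D^2 + (3/2)·D^3, i.e. c_0 = -2, c_1 = 1/2, c_2 = -3, c_3 = 3/2


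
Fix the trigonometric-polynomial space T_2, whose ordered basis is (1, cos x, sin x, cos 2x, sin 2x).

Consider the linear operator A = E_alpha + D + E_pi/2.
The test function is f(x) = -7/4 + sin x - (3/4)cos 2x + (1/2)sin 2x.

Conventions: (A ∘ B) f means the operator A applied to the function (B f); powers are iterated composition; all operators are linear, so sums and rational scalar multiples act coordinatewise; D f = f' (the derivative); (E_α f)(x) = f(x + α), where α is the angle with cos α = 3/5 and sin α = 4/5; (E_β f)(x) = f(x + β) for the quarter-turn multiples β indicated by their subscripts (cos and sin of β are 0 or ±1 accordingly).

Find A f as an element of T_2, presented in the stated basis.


E_alpha f = -7/4 + (4/5)cos x + (3/5)sin x + (69/100)cos 2x + (29/50)sin 2x
D f = cos x + cos 2x + (3/2)sin 2x
E_pi/2 f = -7/4 + cos x + (3/4)cos 2x - (1/2)sin 2x
(E_alpha + D + E_pi/2) f = -7/2 + (14/5)cos x + (3/5)sin x + (61/25)cos 2x + (79/50)sin 2x

the image equals g(x) = -7/2 + (14/5)cos x + (3/5)sin x + (61/25)cos 2x + (79/50)sin 2x


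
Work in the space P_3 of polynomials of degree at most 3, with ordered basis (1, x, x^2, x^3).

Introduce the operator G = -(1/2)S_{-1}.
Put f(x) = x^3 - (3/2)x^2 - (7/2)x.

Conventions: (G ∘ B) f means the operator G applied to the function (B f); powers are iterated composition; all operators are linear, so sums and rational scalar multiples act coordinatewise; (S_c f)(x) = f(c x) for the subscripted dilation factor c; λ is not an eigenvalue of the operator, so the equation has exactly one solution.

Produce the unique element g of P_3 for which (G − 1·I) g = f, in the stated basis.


write g with unknown coordinates in the stated basis and equate coefficients in (G − 1·I) g = f
solving from the highest basis element down gives g = -2x^3 + x^2 + 7x
check: G g = -x^3 - (1/2)x^2 + (7/2)x
so G g − 1·g = x^3 - (3/2)x^2 - (7/2)x = f ✓

the image equals g(x) = -2x^3 + x^2 + 7x


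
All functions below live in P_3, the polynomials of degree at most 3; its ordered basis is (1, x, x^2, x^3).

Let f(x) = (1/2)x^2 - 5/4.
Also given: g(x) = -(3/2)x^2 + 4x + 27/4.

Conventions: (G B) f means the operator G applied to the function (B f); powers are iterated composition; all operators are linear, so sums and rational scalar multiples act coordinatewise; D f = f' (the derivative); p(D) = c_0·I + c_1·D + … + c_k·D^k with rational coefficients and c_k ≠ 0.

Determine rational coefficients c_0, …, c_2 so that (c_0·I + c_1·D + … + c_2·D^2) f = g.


D^0 f = (1/2)x^2 - 5/4
D^1 f = x
D^2 f = 1
matching coefficients of g against c_0 f + c_1 Df + … from the top degree down determines the c_i
solution: c_0 = -3, c_1 = 4, c_2 = 3

c_0 = -3, c_1 = 4, c_2 = 3


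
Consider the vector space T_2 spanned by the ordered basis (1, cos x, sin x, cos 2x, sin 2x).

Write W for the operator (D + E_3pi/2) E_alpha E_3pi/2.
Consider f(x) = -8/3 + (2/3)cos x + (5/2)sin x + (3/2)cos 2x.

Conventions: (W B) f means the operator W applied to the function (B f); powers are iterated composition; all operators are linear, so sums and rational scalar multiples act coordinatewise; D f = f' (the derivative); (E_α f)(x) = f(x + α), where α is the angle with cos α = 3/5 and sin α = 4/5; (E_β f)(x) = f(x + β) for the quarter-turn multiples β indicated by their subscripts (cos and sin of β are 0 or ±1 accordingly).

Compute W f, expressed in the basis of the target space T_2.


g(x) = -8/3 + (123/50)cos 2x - (57/25)sin 2x

E_3pi/2 f = -8/3 - (5/2)cos x + (2/3)sin x - (3/2)cos 2x
E_alpha E_3pi/2 f = -8/3 - (29/30)cos x + (12/5)sin x + (21/50)cos 2x + (36/25)sin 2x
D (E_alpha E_3pi/2) f = (12/5)cos x + (29/30)sin x + (72/25)cos 2x - (21/25)sin 2x
E_3pi/2 (E_alpha E_3pi/2) f = -8/3 - (12/5)cos x - (29/30)sin x - (21/50)cos 2x - (36/25)sin 2x
(D + E_3pi/2) (E_alpha E_3pi/2) f = -8/3 + (123/50)cos 2x - (57/25)sin 2x
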